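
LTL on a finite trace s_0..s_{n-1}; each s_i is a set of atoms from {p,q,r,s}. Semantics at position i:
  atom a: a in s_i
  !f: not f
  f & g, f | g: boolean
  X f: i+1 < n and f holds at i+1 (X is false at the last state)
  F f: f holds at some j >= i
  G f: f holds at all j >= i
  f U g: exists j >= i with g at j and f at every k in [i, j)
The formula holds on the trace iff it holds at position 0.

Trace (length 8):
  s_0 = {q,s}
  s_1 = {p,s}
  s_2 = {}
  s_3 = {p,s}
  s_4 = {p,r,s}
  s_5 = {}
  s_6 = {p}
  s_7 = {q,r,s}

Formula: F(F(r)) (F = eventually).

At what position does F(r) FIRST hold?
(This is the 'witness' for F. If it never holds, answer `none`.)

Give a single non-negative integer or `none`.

s_0={q,s}: F(r)=True r=False
s_1={p,s}: F(r)=True r=False
s_2={}: F(r)=True r=False
s_3={p,s}: F(r)=True r=False
s_4={p,r,s}: F(r)=True r=True
s_5={}: F(r)=True r=False
s_6={p}: F(r)=True r=False
s_7={q,r,s}: F(r)=True r=True
F(F(r)) holds; first witness at position 0.

Answer: 0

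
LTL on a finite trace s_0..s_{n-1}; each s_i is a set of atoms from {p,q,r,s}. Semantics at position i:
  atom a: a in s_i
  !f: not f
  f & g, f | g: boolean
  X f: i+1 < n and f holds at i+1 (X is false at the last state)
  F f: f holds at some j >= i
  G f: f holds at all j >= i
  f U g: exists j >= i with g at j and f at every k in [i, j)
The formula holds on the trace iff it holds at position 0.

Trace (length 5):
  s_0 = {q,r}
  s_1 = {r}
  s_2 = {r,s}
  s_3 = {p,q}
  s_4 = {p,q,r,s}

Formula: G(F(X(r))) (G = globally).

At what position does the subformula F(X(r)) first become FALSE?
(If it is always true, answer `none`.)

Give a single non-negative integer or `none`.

s_0={q,r}: F(X(r))=True X(r)=True r=True
s_1={r}: F(X(r))=True X(r)=True r=True
s_2={r,s}: F(X(r))=True X(r)=False r=True
s_3={p,q}: F(X(r))=True X(r)=True r=False
s_4={p,q,r,s}: F(X(r))=False X(r)=False r=True
G(F(X(r))) holds globally = False
First violation at position 4.

Answer: 4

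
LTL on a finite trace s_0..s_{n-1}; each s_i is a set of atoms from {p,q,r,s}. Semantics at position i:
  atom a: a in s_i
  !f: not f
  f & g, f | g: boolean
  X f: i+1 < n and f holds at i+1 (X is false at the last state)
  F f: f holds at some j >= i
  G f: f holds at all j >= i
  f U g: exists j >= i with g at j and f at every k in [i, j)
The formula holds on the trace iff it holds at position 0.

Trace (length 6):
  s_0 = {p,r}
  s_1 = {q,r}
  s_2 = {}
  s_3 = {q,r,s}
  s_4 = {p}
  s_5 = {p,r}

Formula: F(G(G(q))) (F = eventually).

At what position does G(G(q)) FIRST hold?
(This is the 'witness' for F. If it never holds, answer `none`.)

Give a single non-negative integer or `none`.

s_0={p,r}: G(G(q))=False G(q)=False q=False
s_1={q,r}: G(G(q))=False G(q)=False q=True
s_2={}: G(G(q))=False G(q)=False q=False
s_3={q,r,s}: G(G(q))=False G(q)=False q=True
s_4={p}: G(G(q))=False G(q)=False q=False
s_5={p,r}: G(G(q))=False G(q)=False q=False
F(G(G(q))) does not hold (no witness exists).

Answer: none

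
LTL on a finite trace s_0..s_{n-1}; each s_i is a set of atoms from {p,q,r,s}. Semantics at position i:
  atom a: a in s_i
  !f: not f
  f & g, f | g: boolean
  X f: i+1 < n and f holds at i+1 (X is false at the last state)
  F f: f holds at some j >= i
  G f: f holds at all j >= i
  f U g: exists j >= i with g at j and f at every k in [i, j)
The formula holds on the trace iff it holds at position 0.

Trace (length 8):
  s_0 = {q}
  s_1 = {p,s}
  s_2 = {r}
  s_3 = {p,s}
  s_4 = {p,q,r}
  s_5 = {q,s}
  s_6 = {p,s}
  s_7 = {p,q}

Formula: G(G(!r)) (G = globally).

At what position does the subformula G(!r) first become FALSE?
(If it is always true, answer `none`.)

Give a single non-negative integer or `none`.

Answer: 0

Derivation:
s_0={q}: G(!r)=False !r=True r=False
s_1={p,s}: G(!r)=False !r=True r=False
s_2={r}: G(!r)=False !r=False r=True
s_3={p,s}: G(!r)=False !r=True r=False
s_4={p,q,r}: G(!r)=False !r=False r=True
s_5={q,s}: G(!r)=True !r=True r=False
s_6={p,s}: G(!r)=True !r=True r=False
s_7={p,q}: G(!r)=True !r=True r=False
G(G(!r)) holds globally = False
First violation at position 0.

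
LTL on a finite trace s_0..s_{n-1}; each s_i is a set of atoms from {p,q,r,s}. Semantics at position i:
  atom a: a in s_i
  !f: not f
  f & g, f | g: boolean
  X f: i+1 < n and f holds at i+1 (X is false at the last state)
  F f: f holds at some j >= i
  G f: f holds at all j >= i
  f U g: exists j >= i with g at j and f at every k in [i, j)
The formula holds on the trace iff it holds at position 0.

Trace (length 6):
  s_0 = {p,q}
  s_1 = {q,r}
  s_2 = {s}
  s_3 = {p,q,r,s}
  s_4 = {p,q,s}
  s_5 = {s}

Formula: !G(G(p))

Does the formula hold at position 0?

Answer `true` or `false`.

Answer: true

Derivation:
s_0={p,q}: !G(G(p))=True G(G(p))=False G(p)=False p=True
s_1={q,r}: !G(G(p))=True G(G(p))=False G(p)=False p=False
s_2={s}: !G(G(p))=True G(G(p))=False G(p)=False p=False
s_3={p,q,r,s}: !G(G(p))=True G(G(p))=False G(p)=False p=True
s_4={p,q,s}: !G(G(p))=True G(G(p))=False G(p)=False p=True
s_5={s}: !G(G(p))=True G(G(p))=False G(p)=False p=False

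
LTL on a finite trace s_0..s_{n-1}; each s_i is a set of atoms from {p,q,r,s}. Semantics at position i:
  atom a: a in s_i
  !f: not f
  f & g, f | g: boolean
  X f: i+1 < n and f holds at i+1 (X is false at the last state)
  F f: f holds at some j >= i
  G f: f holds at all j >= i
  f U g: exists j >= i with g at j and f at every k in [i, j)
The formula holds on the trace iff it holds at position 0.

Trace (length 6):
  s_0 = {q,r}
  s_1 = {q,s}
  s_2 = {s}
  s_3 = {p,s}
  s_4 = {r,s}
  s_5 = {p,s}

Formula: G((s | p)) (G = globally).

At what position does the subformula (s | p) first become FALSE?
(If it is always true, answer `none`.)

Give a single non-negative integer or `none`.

s_0={q,r}: (s | p)=False s=False p=False
s_1={q,s}: (s | p)=True s=True p=False
s_2={s}: (s | p)=True s=True p=False
s_3={p,s}: (s | p)=True s=True p=True
s_4={r,s}: (s | p)=True s=True p=False
s_5={p,s}: (s | p)=True s=True p=True
G((s | p)) holds globally = False
First violation at position 0.

Answer: 0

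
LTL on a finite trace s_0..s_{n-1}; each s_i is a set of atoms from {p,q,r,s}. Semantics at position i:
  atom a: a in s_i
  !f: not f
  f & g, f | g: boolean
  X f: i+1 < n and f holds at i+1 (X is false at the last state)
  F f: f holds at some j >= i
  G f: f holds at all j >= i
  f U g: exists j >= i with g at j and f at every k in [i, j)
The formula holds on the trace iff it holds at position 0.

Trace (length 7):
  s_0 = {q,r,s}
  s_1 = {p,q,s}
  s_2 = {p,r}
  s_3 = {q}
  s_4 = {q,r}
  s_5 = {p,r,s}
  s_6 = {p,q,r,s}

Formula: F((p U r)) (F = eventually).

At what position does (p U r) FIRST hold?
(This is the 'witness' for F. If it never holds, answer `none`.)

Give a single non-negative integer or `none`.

s_0={q,r,s}: (p U r)=True p=False r=True
s_1={p,q,s}: (p U r)=True p=True r=False
s_2={p,r}: (p U r)=True p=True r=True
s_3={q}: (p U r)=False p=False r=False
s_4={q,r}: (p U r)=True p=False r=True
s_5={p,r,s}: (p U r)=True p=True r=True
s_6={p,q,r,s}: (p U r)=True p=True r=True
F((p U r)) holds; first witness at position 0.

Answer: 0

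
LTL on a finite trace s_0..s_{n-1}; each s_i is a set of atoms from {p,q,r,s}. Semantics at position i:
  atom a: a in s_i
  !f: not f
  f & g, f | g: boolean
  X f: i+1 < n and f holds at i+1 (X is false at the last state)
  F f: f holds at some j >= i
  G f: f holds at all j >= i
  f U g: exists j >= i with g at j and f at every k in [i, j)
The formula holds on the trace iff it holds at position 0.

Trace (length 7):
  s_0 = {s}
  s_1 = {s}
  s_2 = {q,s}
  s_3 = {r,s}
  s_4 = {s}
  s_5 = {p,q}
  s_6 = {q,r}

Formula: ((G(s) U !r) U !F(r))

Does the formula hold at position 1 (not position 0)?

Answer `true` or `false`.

s_0={s}: ((G(s) U !r) U !F(r))=False (G(s) U !r)=True G(s)=False s=True !r=True r=False !F(r)=False F(r)=True
s_1={s}: ((G(s) U !r) U !F(r))=False (G(s) U !r)=True G(s)=False s=True !r=True r=False !F(r)=False F(r)=True
s_2={q,s}: ((G(s) U !r) U !F(r))=False (G(s) U !r)=True G(s)=False s=True !r=True r=False !F(r)=False F(r)=True
s_3={r,s}: ((G(s) U !r) U !F(r))=False (G(s) U !r)=False G(s)=False s=True !r=False r=True !F(r)=False F(r)=True
s_4={s}: ((G(s) U !r) U !F(r))=False (G(s) U !r)=True G(s)=False s=True !r=True r=False !F(r)=False F(r)=True
s_5={p,q}: ((G(s) U !r) U !F(r))=False (G(s) U !r)=True G(s)=False s=False !r=True r=False !F(r)=False F(r)=True
s_6={q,r}: ((G(s) U !r) U !F(r))=False (G(s) U !r)=False G(s)=False s=False !r=False r=True !F(r)=False F(r)=True
Evaluating at position 1: result = False

Answer: false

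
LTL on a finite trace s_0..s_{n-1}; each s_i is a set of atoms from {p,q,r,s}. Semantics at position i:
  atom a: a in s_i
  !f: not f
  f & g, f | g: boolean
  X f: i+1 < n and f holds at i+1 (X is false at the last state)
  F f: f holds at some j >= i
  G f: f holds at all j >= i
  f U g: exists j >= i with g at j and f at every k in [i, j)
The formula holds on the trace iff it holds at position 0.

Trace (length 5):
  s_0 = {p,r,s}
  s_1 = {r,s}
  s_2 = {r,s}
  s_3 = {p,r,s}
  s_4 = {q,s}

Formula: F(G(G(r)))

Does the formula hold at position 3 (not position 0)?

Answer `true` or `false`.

s_0={p,r,s}: F(G(G(r)))=False G(G(r))=False G(r)=False r=True
s_1={r,s}: F(G(G(r)))=False G(G(r))=False G(r)=False r=True
s_2={r,s}: F(G(G(r)))=False G(G(r))=False G(r)=False r=True
s_3={p,r,s}: F(G(G(r)))=False G(G(r))=False G(r)=False r=True
s_4={q,s}: F(G(G(r)))=False G(G(r))=False G(r)=False r=False
Evaluating at position 3: result = False

Answer: false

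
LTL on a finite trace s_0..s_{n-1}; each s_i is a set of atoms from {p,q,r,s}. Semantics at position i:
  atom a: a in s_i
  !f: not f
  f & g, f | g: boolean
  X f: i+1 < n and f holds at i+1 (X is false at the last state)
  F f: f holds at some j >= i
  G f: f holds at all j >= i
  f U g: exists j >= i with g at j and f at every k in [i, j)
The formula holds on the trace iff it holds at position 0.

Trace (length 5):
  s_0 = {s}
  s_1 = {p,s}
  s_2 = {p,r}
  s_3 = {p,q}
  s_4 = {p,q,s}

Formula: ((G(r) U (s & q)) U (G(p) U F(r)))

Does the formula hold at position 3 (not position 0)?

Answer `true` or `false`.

Answer: false

Derivation:
s_0={s}: ((G(r) U (s & q)) U (G(p) U F(r)))=True (G(r) U (s & q))=False G(r)=False r=False (s & q)=False s=True q=False (G(p) U F(r))=True G(p)=False p=False F(r)=True
s_1={p,s}: ((G(r) U (s & q)) U (G(p) U F(r)))=True (G(r) U (s & q))=False G(r)=False r=False (s & q)=False s=True q=False (G(p) U F(r))=True G(p)=True p=True F(r)=True
s_2={p,r}: ((G(r) U (s & q)) U (G(p) U F(r)))=True (G(r) U (s & q))=False G(r)=False r=True (s & q)=False s=False q=False (G(p) U F(r))=True G(p)=True p=True F(r)=True
s_3={p,q}: ((G(r) U (s & q)) U (G(p) U F(r)))=False (G(r) U (s & q))=False G(r)=False r=False (s & q)=False s=False q=True (G(p) U F(r))=False G(p)=True p=True F(r)=False
s_4={p,q,s}: ((G(r) U (s & q)) U (G(p) U F(r)))=False (G(r) U (s & q))=True G(r)=False r=False (s & q)=True s=True q=True (G(p) U F(r))=False G(p)=True p=True F(r)=False
Evaluating at position 3: result = False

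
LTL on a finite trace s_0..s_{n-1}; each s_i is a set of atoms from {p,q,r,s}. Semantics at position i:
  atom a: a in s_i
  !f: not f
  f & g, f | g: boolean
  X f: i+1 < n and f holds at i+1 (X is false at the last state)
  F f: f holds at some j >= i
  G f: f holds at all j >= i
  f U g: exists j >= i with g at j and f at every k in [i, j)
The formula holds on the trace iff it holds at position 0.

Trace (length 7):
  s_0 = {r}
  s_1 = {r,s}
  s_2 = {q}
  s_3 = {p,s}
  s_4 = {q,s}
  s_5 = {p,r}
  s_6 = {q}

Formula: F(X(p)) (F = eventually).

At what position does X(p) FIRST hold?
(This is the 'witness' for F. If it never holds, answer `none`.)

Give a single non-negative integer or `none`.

s_0={r}: X(p)=False p=False
s_1={r,s}: X(p)=False p=False
s_2={q}: X(p)=True p=False
s_3={p,s}: X(p)=False p=True
s_4={q,s}: X(p)=True p=False
s_5={p,r}: X(p)=False p=True
s_6={q}: X(p)=False p=False
F(X(p)) holds; first witness at position 2.

Answer: 2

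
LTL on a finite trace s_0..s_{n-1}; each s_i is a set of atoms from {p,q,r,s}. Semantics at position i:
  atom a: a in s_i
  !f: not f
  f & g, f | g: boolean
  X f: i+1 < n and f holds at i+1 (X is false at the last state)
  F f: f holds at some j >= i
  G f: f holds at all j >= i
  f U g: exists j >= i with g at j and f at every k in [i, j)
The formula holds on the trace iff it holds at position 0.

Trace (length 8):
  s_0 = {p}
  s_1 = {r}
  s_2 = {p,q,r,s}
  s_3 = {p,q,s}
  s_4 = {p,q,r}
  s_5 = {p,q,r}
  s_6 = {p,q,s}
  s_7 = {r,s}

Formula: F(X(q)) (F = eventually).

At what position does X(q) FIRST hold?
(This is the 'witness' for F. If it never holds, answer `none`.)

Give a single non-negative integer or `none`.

s_0={p}: X(q)=False q=False
s_1={r}: X(q)=True q=False
s_2={p,q,r,s}: X(q)=True q=True
s_3={p,q,s}: X(q)=True q=True
s_4={p,q,r}: X(q)=True q=True
s_5={p,q,r}: X(q)=True q=True
s_6={p,q,s}: X(q)=False q=True
s_7={r,s}: X(q)=False q=False
F(X(q)) holds; first witness at position 1.

Answer: 1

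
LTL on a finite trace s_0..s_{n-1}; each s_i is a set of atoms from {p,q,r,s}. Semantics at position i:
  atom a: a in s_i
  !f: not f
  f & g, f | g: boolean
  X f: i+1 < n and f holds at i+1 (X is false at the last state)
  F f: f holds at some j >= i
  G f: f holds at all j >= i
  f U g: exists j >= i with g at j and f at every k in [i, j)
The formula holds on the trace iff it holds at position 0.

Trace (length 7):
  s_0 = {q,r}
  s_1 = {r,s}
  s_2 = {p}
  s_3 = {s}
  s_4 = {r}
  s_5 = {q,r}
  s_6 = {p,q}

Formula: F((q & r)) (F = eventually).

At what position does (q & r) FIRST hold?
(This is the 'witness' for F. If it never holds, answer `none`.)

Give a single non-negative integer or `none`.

s_0={q,r}: (q & r)=True q=True r=True
s_1={r,s}: (q & r)=False q=False r=True
s_2={p}: (q & r)=False q=False r=False
s_3={s}: (q & r)=False q=False r=False
s_4={r}: (q & r)=False q=False r=True
s_5={q,r}: (q & r)=True q=True r=True
s_6={p,q}: (q & r)=False q=True r=False
F((q & r)) holds; first witness at position 0.

Answer: 0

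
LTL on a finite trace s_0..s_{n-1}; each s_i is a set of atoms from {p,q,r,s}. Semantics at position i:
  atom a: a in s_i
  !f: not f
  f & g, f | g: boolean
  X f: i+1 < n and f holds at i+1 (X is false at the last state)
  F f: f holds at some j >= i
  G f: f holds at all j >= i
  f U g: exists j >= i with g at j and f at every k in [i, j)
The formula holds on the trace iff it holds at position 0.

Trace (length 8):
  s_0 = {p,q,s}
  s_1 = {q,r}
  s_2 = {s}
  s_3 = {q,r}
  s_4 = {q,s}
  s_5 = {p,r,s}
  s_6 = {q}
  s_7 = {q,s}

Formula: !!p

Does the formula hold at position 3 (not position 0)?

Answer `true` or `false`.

Answer: false

Derivation:
s_0={p,q,s}: !!p=True !p=False p=True
s_1={q,r}: !!p=False !p=True p=False
s_2={s}: !!p=False !p=True p=False
s_3={q,r}: !!p=False !p=True p=False
s_4={q,s}: !!p=False !p=True p=False
s_5={p,r,s}: !!p=True !p=False p=True
s_6={q}: !!p=False !p=True p=False
s_7={q,s}: !!p=False !p=True p=False
Evaluating at position 3: result = False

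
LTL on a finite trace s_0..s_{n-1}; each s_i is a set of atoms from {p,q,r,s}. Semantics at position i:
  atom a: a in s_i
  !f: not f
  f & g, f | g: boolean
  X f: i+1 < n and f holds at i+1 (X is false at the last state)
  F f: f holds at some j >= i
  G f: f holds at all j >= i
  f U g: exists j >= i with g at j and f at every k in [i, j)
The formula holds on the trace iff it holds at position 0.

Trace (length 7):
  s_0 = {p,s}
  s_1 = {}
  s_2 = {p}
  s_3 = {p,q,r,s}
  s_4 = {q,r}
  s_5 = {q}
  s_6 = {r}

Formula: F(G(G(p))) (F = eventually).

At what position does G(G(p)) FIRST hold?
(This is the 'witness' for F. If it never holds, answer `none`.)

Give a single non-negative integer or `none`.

s_0={p,s}: G(G(p))=False G(p)=False p=True
s_1={}: G(G(p))=False G(p)=False p=False
s_2={p}: G(G(p))=False G(p)=False p=True
s_3={p,q,r,s}: G(G(p))=False G(p)=False p=True
s_4={q,r}: G(G(p))=False G(p)=False p=False
s_5={q}: G(G(p))=False G(p)=False p=False
s_6={r}: G(G(p))=False G(p)=False p=False
F(G(G(p))) does not hold (no witness exists).

Answer: none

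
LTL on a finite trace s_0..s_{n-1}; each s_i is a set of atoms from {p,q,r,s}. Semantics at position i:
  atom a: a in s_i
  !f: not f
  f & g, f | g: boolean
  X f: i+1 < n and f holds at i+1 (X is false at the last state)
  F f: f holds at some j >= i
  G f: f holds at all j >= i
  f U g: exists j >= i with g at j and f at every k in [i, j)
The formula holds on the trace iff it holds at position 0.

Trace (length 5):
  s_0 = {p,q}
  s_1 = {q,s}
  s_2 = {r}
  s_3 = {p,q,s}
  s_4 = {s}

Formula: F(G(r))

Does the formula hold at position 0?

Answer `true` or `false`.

s_0={p,q}: F(G(r))=False G(r)=False r=False
s_1={q,s}: F(G(r))=False G(r)=False r=False
s_2={r}: F(G(r))=False G(r)=False r=True
s_3={p,q,s}: F(G(r))=False G(r)=False r=False
s_4={s}: F(G(r))=False G(r)=False r=False

Answer: false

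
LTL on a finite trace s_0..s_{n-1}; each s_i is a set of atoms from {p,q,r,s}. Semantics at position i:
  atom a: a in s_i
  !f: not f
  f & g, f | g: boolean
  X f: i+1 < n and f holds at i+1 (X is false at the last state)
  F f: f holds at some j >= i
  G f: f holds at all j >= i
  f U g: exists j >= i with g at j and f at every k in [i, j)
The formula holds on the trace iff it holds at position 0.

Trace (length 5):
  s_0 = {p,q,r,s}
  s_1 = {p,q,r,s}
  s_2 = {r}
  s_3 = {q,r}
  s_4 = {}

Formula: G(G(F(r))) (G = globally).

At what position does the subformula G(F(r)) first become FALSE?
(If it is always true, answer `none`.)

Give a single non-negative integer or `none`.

Answer: 0

Derivation:
s_0={p,q,r,s}: G(F(r))=False F(r)=True r=True
s_1={p,q,r,s}: G(F(r))=False F(r)=True r=True
s_2={r}: G(F(r))=False F(r)=True r=True
s_3={q,r}: G(F(r))=False F(r)=True r=True
s_4={}: G(F(r))=False F(r)=False r=False
G(G(F(r))) holds globally = False
First violation at position 0.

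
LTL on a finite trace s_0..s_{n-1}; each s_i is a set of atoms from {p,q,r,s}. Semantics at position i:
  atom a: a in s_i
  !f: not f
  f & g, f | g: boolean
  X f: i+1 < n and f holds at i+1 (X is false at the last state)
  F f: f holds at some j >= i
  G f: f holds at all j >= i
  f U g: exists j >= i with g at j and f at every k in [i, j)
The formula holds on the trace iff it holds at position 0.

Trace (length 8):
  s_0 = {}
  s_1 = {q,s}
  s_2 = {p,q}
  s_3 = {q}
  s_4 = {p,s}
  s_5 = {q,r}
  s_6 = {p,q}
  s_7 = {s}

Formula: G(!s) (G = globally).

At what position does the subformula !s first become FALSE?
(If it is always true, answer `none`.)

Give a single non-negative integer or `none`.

Answer: 1

Derivation:
s_0={}: !s=True s=False
s_1={q,s}: !s=False s=True
s_2={p,q}: !s=True s=False
s_3={q}: !s=True s=False
s_4={p,s}: !s=False s=True
s_5={q,r}: !s=True s=False
s_6={p,q}: !s=True s=False
s_7={s}: !s=False s=True
G(!s) holds globally = False
First violation at position 1.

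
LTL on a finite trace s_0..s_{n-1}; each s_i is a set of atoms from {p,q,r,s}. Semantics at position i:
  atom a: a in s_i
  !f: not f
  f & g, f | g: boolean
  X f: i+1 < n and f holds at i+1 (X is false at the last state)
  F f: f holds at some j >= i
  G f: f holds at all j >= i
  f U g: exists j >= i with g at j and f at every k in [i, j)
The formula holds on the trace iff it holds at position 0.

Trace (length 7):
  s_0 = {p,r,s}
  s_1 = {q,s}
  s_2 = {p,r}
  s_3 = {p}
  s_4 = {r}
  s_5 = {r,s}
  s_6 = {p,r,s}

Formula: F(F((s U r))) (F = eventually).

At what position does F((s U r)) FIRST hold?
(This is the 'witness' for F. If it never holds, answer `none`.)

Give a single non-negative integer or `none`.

Answer: 0

Derivation:
s_0={p,r,s}: F((s U r))=True (s U r)=True s=True r=True
s_1={q,s}: F((s U r))=True (s U r)=True s=True r=False
s_2={p,r}: F((s U r))=True (s U r)=True s=False r=True
s_3={p}: F((s U r))=True (s U r)=False s=False r=False
s_4={r}: F((s U r))=True (s U r)=True s=False r=True
s_5={r,s}: F((s U r))=True (s U r)=True s=True r=True
s_6={p,r,s}: F((s U r))=True (s U r)=True s=True r=True
F(F((s U r))) holds; first witness at position 0.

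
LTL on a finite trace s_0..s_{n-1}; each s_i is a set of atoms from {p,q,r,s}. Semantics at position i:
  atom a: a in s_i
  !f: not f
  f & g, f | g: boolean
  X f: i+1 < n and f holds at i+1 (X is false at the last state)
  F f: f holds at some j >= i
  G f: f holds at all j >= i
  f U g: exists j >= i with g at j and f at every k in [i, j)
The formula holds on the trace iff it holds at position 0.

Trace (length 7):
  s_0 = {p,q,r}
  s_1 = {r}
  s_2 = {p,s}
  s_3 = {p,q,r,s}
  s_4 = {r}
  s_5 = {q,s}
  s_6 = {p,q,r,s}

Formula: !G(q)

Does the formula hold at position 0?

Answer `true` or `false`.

s_0={p,q,r}: !G(q)=True G(q)=False q=True
s_1={r}: !G(q)=True G(q)=False q=False
s_2={p,s}: !G(q)=True G(q)=False q=False
s_3={p,q,r,s}: !G(q)=True G(q)=False q=True
s_4={r}: !G(q)=True G(q)=False q=False
s_5={q,s}: !G(q)=False G(q)=True q=True
s_6={p,q,r,s}: !G(q)=False G(q)=True q=True

Answer: true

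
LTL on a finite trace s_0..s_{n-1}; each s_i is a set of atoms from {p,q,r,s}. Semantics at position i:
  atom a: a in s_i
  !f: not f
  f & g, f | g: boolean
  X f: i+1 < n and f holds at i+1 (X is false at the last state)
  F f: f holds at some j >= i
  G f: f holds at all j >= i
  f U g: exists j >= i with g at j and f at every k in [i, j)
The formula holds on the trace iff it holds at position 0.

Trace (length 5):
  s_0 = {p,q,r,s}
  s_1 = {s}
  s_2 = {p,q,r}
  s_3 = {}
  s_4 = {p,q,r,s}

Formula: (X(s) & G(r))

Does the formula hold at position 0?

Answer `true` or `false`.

Answer: false

Derivation:
s_0={p,q,r,s}: (X(s) & G(r))=False X(s)=True s=True G(r)=False r=True
s_1={s}: (X(s) & G(r))=False X(s)=False s=True G(r)=False r=False
s_2={p,q,r}: (X(s) & G(r))=False X(s)=False s=False G(r)=False r=True
s_3={}: (X(s) & G(r))=False X(s)=True s=False G(r)=False r=False
s_4={p,q,r,s}: (X(s) & G(r))=False X(s)=False s=True G(r)=True r=True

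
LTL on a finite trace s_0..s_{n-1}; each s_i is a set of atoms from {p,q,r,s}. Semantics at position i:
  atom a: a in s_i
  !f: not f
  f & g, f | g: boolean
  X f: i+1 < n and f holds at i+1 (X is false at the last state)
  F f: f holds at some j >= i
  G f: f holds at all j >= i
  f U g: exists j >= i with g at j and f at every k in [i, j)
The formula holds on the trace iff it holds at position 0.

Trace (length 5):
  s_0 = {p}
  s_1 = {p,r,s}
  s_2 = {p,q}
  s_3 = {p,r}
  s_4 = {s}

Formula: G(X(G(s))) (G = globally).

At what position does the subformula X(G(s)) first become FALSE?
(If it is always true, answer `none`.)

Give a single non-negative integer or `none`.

Answer: 0

Derivation:
s_0={p}: X(G(s))=False G(s)=False s=False
s_1={p,r,s}: X(G(s))=False G(s)=False s=True
s_2={p,q}: X(G(s))=False G(s)=False s=False
s_3={p,r}: X(G(s))=True G(s)=False s=False
s_4={s}: X(G(s))=False G(s)=True s=True
G(X(G(s))) holds globally = False
First violation at position 0.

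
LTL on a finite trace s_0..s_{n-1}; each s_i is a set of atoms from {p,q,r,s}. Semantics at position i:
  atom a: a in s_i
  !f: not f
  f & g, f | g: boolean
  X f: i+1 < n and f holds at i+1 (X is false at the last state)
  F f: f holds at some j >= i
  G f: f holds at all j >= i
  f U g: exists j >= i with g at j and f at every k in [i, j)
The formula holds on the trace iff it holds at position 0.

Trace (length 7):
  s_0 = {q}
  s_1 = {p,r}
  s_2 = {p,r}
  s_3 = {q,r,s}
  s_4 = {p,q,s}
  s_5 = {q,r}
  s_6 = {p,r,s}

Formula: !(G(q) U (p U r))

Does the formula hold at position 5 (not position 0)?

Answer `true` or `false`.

s_0={q}: !(G(q) U (p U r))=True (G(q) U (p U r))=False G(q)=False q=True (p U r)=False p=False r=False
s_1={p,r}: !(G(q) U (p U r))=False (G(q) U (p U r))=True G(q)=False q=False (p U r)=True p=True r=True
s_2={p,r}: !(G(q) U (p U r))=False (G(q) U (p U r))=True G(q)=False q=False (p U r)=True p=True r=True
s_3={q,r,s}: !(G(q) U (p U r))=False (G(q) U (p U r))=True G(q)=False q=True (p U r)=True p=False r=True
s_4={p,q,s}: !(G(q) U (p U r))=False (G(q) U (p U r))=True G(q)=False q=True (p U r)=True p=True r=False
s_5={q,r}: !(G(q) U (p U r))=False (G(q) U (p U r))=True G(q)=False q=True (p U r)=True p=False r=True
s_6={p,r,s}: !(G(q) U (p U r))=False (G(q) U (p U r))=True G(q)=False q=False (p U r)=True p=True r=True
Evaluating at position 5: result = False

Answer: false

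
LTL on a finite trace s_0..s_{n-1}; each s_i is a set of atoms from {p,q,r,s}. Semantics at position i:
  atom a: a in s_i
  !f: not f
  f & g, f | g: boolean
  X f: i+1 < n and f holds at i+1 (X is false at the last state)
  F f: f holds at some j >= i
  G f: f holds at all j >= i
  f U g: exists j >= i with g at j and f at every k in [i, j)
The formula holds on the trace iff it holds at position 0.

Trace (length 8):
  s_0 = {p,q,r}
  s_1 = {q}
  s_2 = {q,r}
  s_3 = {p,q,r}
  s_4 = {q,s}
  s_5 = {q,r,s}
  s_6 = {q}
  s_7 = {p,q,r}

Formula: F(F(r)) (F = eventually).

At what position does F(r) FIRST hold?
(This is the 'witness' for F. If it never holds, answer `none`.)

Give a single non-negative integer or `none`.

Answer: 0

Derivation:
s_0={p,q,r}: F(r)=True r=True
s_1={q}: F(r)=True r=False
s_2={q,r}: F(r)=True r=True
s_3={p,q,r}: F(r)=True r=True
s_4={q,s}: F(r)=True r=False
s_5={q,r,s}: F(r)=True r=True
s_6={q}: F(r)=True r=False
s_7={p,q,r}: F(r)=True r=True
F(F(r)) holds; first witness at position 0.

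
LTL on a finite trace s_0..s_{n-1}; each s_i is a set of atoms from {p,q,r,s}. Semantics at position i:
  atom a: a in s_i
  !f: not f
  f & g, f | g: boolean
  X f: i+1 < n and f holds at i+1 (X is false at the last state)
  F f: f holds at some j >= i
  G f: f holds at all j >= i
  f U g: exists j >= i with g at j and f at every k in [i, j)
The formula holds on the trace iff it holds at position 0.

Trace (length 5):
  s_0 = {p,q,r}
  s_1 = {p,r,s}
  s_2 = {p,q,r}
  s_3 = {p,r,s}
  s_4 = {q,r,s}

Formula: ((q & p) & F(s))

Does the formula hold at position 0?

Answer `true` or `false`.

Answer: true

Derivation:
s_0={p,q,r}: ((q & p) & F(s))=True (q & p)=True q=True p=True F(s)=True s=False
s_1={p,r,s}: ((q & p) & F(s))=False (q & p)=False q=False p=True F(s)=True s=True
s_2={p,q,r}: ((q & p) & F(s))=True (q & p)=True q=True p=True F(s)=True s=False
s_3={p,r,s}: ((q & p) & F(s))=False (q & p)=False q=False p=True F(s)=True s=True
s_4={q,r,s}: ((q & p) & F(s))=False (q & p)=False q=True p=False F(s)=True s=True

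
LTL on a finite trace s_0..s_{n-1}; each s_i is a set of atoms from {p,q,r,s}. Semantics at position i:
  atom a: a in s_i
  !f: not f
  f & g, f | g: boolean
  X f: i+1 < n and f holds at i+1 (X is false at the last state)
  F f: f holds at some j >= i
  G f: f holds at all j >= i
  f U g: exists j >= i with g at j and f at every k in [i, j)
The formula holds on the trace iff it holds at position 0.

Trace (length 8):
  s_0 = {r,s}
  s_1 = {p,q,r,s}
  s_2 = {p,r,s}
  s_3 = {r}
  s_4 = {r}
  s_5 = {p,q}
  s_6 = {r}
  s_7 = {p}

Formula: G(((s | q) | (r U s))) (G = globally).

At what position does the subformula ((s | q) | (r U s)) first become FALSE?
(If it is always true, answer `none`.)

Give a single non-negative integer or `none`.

Answer: 3

Derivation:
s_0={r,s}: ((s | q) | (r U s))=True (s | q)=True s=True q=False (r U s)=True r=True
s_1={p,q,r,s}: ((s | q) | (r U s))=True (s | q)=True s=True q=True (r U s)=True r=True
s_2={p,r,s}: ((s | q) | (r U s))=True (s | q)=True s=True q=False (r U s)=True r=True
s_3={r}: ((s | q) | (r U s))=False (s | q)=False s=False q=False (r U s)=False r=True
s_4={r}: ((s | q) | (r U s))=False (s | q)=False s=False q=False (r U s)=False r=True
s_5={p,q}: ((s | q) | (r U s))=True (s | q)=True s=False q=True (r U s)=False r=False
s_6={r}: ((s | q) | (r U s))=False (s | q)=False s=False q=False (r U s)=False r=True
s_7={p}: ((s | q) | (r U s))=False (s | q)=False s=False q=False (r U s)=False r=False
G(((s | q) | (r U s))) holds globally = False
First violation at position 3.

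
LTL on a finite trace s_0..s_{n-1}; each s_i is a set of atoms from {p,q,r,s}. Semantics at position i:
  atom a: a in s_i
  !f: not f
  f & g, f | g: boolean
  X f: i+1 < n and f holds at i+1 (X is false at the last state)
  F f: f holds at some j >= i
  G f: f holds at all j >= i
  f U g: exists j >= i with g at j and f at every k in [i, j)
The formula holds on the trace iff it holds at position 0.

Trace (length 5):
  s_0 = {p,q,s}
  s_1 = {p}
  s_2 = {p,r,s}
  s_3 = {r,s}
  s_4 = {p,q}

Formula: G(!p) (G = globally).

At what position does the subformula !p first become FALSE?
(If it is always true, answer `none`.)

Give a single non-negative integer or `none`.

Answer: 0

Derivation:
s_0={p,q,s}: !p=False p=True
s_1={p}: !p=False p=True
s_2={p,r,s}: !p=False p=True
s_3={r,s}: !p=True p=False
s_4={p,q}: !p=False p=True
G(!p) holds globally = False
First violation at position 0.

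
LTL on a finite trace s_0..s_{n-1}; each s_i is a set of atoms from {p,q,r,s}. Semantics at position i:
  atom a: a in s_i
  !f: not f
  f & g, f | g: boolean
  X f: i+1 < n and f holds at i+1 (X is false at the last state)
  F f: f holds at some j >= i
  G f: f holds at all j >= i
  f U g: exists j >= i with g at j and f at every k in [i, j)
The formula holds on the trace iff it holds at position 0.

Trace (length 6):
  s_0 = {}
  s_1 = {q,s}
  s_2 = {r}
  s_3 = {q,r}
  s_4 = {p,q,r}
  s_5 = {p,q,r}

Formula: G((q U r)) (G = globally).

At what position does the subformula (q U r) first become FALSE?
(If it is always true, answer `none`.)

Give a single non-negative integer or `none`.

Answer: 0

Derivation:
s_0={}: (q U r)=False q=False r=False
s_1={q,s}: (q U r)=True q=True r=False
s_2={r}: (q U r)=True q=False r=True
s_3={q,r}: (q U r)=True q=True r=True
s_4={p,q,r}: (q U r)=True q=True r=True
s_5={p,q,r}: (q U r)=True q=True r=True
G((q U r)) holds globally = False
First violation at position 0.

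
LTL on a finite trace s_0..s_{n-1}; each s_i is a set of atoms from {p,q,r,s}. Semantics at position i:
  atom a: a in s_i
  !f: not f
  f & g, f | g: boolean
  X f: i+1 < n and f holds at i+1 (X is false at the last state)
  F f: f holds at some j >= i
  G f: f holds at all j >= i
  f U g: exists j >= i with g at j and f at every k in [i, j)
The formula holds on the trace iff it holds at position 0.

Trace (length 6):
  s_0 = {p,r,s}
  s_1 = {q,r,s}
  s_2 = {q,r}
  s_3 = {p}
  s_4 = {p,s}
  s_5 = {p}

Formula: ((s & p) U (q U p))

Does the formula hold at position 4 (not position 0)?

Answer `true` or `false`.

s_0={p,r,s}: ((s & p) U (q U p))=True (s & p)=True s=True p=True (q U p)=True q=False
s_1={q,r,s}: ((s & p) U (q U p))=True (s & p)=False s=True p=False (q U p)=True q=True
s_2={q,r}: ((s & p) U (q U p))=True (s & p)=False s=False p=False (q U p)=True q=True
s_3={p}: ((s & p) U (q U p))=True (s & p)=False s=False p=True (q U p)=True q=False
s_4={p,s}: ((s & p) U (q U p))=True (s & p)=True s=True p=True (q U p)=True q=False
s_5={p}: ((s & p) U (q U p))=True (s & p)=False s=False p=True (q U p)=True q=False
Evaluating at position 4: result = True

Answer: true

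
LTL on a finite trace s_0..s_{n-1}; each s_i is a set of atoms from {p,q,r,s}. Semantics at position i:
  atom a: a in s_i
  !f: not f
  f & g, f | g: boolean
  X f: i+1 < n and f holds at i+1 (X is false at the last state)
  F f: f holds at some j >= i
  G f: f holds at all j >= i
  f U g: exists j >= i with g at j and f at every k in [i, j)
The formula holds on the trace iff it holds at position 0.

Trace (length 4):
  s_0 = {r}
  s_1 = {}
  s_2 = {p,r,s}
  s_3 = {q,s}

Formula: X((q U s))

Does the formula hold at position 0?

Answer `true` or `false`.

Answer: false

Derivation:
s_0={r}: X((q U s))=False (q U s)=False q=False s=False
s_1={}: X((q U s))=True (q U s)=False q=False s=False
s_2={p,r,s}: X((q U s))=True (q U s)=True q=False s=True
s_3={q,s}: X((q U s))=False (q U s)=True q=True s=True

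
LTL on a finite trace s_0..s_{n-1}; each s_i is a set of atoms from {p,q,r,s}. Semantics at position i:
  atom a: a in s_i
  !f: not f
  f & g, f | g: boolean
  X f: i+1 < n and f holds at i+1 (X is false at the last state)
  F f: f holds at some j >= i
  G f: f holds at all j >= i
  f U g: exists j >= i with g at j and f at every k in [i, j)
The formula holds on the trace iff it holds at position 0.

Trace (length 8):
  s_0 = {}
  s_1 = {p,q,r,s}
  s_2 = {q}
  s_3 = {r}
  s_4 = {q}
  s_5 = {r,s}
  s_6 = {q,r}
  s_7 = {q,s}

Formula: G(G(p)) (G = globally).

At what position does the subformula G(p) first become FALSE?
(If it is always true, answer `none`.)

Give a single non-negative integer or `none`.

s_0={}: G(p)=False p=False
s_1={p,q,r,s}: G(p)=False p=True
s_2={q}: G(p)=False p=False
s_3={r}: G(p)=False p=False
s_4={q}: G(p)=False p=False
s_5={r,s}: G(p)=False p=False
s_6={q,r}: G(p)=False p=False
s_7={q,s}: G(p)=False p=False
G(G(p)) holds globally = False
First violation at position 0.

Answer: 0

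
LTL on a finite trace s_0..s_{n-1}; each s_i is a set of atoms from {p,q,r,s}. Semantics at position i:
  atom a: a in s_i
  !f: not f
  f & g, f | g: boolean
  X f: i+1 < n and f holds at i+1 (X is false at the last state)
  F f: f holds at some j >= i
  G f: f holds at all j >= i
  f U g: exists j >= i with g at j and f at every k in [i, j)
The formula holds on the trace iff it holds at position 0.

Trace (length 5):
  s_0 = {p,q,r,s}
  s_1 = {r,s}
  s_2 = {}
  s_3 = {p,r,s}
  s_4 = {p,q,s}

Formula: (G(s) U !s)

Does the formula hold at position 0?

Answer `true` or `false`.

s_0={p,q,r,s}: (G(s) U !s)=False G(s)=False s=True !s=False
s_1={r,s}: (G(s) U !s)=False G(s)=False s=True !s=False
s_2={}: (G(s) U !s)=True G(s)=False s=False !s=True
s_3={p,r,s}: (G(s) U !s)=False G(s)=True s=True !s=False
s_4={p,q,s}: (G(s) U !s)=False G(s)=True s=True !s=False

Answer: false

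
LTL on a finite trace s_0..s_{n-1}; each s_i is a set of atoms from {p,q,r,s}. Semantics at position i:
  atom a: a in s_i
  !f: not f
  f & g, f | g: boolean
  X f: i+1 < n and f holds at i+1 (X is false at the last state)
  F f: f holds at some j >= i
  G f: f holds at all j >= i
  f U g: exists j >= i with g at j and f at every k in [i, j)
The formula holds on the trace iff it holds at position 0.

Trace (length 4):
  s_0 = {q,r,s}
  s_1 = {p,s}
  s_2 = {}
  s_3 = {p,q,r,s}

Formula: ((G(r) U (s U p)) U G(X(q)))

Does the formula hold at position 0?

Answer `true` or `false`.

s_0={q,r,s}: ((G(r) U (s U p)) U G(X(q)))=False (G(r) U (s U p))=True G(r)=False r=True (s U p)=True s=True p=False G(X(q))=False X(q)=False q=True
s_1={p,s}: ((G(r) U (s U p)) U G(X(q)))=False (G(r) U (s U p))=True G(r)=False r=False (s U p)=True s=True p=True G(X(q))=False X(q)=False q=False
s_2={}: ((G(r) U (s U p)) U G(X(q)))=False (G(r) U (s U p))=False G(r)=False r=False (s U p)=False s=False p=False G(X(q))=False X(q)=True q=False
s_3={p,q,r,s}: ((G(r) U (s U p)) U G(X(q)))=False (G(r) U (s U p))=True G(r)=True r=True (s U p)=True s=True p=True G(X(q))=False X(q)=False q=True

Answer: false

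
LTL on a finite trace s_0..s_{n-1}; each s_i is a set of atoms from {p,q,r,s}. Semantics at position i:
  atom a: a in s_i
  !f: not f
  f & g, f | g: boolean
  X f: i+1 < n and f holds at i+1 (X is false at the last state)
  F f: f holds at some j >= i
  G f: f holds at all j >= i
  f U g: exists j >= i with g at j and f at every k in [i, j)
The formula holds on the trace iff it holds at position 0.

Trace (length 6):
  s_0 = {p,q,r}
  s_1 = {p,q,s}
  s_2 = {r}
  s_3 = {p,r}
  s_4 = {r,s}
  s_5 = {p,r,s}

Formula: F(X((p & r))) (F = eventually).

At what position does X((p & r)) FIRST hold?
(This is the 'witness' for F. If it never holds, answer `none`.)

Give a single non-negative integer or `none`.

s_0={p,q,r}: X((p & r))=False (p & r)=True p=True r=True
s_1={p,q,s}: X((p & r))=False (p & r)=False p=True r=False
s_2={r}: X((p & r))=True (p & r)=False p=False r=True
s_3={p,r}: X((p & r))=False (p & r)=True p=True r=True
s_4={r,s}: X((p & r))=True (p & r)=False p=False r=True
s_5={p,r,s}: X((p & r))=False (p & r)=True p=True r=True
F(X((p & r))) holds; first witness at position 2.

Answer: 2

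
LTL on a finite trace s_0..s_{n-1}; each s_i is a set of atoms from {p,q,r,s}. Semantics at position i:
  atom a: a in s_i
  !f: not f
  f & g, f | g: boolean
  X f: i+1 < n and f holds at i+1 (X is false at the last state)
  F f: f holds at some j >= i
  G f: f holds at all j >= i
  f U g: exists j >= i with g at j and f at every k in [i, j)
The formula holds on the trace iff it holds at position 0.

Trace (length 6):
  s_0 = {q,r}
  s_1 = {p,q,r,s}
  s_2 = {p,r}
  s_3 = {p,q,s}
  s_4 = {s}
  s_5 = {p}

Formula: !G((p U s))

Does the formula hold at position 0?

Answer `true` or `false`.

Answer: true

Derivation:
s_0={q,r}: !G((p U s))=True G((p U s))=False (p U s)=False p=False s=False
s_1={p,q,r,s}: !G((p U s))=True G((p U s))=False (p U s)=True p=True s=True
s_2={p,r}: !G((p U s))=True G((p U s))=False (p U s)=True p=True s=False
s_3={p,q,s}: !G((p U s))=True G((p U s))=False (p U s)=True p=True s=True
s_4={s}: !G((p U s))=True G((p U s))=False (p U s)=True p=False s=True
s_5={p}: !G((p U s))=True G((p U s))=False (p U s)=False p=True s=False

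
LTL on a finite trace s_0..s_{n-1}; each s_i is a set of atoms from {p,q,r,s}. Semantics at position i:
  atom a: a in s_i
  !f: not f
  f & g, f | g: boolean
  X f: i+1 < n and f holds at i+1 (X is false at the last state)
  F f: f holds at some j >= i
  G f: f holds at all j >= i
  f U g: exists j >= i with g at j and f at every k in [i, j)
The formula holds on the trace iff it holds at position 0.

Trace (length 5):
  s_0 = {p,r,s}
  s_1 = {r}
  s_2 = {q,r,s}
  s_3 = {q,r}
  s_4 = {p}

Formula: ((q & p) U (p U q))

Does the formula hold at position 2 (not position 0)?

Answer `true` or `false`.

Answer: true

Derivation:
s_0={p,r,s}: ((q & p) U (p U q))=False (q & p)=False q=False p=True (p U q)=False
s_1={r}: ((q & p) U (p U q))=False (q & p)=False q=False p=False (p U q)=False
s_2={q,r,s}: ((q & p) U (p U q))=True (q & p)=False q=True p=False (p U q)=True
s_3={q,r}: ((q & p) U (p U q))=True (q & p)=False q=True p=False (p U q)=True
s_4={p}: ((q & p) U (p U q))=False (q & p)=False q=False p=True (p U q)=False
Evaluating at position 2: result = True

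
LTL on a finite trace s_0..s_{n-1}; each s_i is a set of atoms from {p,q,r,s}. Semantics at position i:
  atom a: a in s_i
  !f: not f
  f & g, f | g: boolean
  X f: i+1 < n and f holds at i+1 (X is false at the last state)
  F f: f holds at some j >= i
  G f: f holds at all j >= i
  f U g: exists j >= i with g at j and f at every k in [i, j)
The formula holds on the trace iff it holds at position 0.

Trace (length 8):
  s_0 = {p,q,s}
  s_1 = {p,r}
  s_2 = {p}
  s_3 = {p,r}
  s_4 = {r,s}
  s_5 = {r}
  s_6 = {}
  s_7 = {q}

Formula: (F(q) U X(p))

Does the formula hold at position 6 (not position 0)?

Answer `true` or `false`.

Answer: false

Derivation:
s_0={p,q,s}: (F(q) U X(p))=True F(q)=True q=True X(p)=True p=True
s_1={p,r}: (F(q) U X(p))=True F(q)=True q=False X(p)=True p=True
s_2={p}: (F(q) U X(p))=True F(q)=True q=False X(p)=True p=True
s_3={p,r}: (F(q) U X(p))=False F(q)=True q=False X(p)=False p=True
s_4={r,s}: (F(q) U X(p))=False F(q)=True q=False X(p)=False p=False
s_5={r}: (F(q) U X(p))=False F(q)=True q=False X(p)=False p=False
s_6={}: (F(q) U X(p))=False F(q)=True q=False X(p)=False p=False
s_7={q}: (F(q) U X(p))=False F(q)=True q=True X(p)=False p=False
Evaluating at position 6: result = False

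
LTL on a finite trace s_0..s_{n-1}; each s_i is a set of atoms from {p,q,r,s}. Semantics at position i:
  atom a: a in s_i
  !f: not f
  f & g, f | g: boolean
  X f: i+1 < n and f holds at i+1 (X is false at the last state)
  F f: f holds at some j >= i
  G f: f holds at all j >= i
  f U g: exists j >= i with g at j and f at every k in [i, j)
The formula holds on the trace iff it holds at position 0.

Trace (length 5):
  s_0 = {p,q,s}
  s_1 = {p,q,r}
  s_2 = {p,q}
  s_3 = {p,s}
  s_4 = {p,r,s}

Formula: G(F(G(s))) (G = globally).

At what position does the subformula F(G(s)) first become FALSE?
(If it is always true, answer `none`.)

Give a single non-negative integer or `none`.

Answer: none

Derivation:
s_0={p,q,s}: F(G(s))=True G(s)=False s=True
s_1={p,q,r}: F(G(s))=True G(s)=False s=False
s_2={p,q}: F(G(s))=True G(s)=False s=False
s_3={p,s}: F(G(s))=True G(s)=True s=True
s_4={p,r,s}: F(G(s))=True G(s)=True s=True
G(F(G(s))) holds globally = True
No violation — formula holds at every position.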